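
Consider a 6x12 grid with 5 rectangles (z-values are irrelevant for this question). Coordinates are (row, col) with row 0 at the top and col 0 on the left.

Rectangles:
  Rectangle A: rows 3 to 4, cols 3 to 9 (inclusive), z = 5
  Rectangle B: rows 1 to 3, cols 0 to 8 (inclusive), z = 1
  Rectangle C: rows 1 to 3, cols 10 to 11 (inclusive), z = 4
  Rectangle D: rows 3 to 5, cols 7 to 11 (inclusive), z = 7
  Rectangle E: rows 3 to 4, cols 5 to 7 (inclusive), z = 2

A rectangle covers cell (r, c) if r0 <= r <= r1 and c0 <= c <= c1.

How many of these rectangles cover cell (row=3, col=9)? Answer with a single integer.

Answer: 2

Derivation:
Check cell (3,9):
  A: rows 3-4 cols 3-9 -> covers
  B: rows 1-3 cols 0-8 -> outside (col miss)
  C: rows 1-3 cols 10-11 -> outside (col miss)
  D: rows 3-5 cols 7-11 -> covers
  E: rows 3-4 cols 5-7 -> outside (col miss)
Count covering = 2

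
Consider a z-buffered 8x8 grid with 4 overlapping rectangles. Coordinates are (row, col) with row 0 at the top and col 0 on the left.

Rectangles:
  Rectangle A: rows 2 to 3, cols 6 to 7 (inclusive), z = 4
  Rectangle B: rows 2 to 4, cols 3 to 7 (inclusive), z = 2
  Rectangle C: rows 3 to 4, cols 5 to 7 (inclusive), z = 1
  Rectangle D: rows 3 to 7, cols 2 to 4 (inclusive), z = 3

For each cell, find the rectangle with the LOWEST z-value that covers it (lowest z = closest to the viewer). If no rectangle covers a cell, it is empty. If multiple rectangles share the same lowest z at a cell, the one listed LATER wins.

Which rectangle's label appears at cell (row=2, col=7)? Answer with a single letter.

Answer: B

Derivation:
Check cell (2,7):
  A: rows 2-3 cols 6-7 z=4 -> covers; best now A (z=4)
  B: rows 2-4 cols 3-7 z=2 -> covers; best now B (z=2)
  C: rows 3-4 cols 5-7 -> outside (row miss)
  D: rows 3-7 cols 2-4 -> outside (row miss)
Winner: B at z=2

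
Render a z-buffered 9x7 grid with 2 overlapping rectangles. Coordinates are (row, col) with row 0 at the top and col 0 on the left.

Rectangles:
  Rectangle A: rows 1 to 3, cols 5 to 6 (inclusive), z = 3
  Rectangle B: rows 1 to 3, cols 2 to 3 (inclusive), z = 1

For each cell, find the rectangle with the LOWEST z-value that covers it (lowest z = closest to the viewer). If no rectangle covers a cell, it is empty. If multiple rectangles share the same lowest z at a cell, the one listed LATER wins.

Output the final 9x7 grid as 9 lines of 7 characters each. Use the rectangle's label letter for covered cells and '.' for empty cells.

.......
..BB.AA
..BB.AA
..BB.AA
.......
.......
.......
.......
.......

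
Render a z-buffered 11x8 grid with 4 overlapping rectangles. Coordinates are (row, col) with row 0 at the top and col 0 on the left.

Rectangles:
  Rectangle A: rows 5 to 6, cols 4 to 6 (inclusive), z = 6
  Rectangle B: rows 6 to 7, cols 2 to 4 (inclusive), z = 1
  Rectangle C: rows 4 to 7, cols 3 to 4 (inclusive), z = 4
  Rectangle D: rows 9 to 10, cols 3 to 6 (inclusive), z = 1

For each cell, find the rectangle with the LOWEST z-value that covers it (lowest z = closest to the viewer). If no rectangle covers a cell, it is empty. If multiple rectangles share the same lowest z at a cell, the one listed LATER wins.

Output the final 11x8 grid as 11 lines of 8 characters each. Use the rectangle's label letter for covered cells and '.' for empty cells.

........
........
........
........
...CC...
...CCAA.
..BBBAA.
..BBB...
........
...DDDD.
...DDDD.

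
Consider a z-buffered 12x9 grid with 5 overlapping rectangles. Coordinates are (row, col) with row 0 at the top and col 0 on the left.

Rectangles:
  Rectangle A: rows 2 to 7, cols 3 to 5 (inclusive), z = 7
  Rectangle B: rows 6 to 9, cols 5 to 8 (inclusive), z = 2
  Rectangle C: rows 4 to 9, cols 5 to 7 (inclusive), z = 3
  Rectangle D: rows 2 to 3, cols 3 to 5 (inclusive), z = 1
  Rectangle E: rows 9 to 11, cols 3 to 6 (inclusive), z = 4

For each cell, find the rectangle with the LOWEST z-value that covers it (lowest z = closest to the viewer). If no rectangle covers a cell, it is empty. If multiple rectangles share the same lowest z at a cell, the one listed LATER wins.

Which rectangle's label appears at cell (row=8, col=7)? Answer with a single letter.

Check cell (8,7):
  A: rows 2-7 cols 3-5 -> outside (row miss)
  B: rows 6-9 cols 5-8 z=2 -> covers; best now B (z=2)
  C: rows 4-9 cols 5-7 z=3 -> covers; best now B (z=2)
  D: rows 2-3 cols 3-5 -> outside (row miss)
  E: rows 9-11 cols 3-6 -> outside (row miss)
Winner: B at z=2

Answer: B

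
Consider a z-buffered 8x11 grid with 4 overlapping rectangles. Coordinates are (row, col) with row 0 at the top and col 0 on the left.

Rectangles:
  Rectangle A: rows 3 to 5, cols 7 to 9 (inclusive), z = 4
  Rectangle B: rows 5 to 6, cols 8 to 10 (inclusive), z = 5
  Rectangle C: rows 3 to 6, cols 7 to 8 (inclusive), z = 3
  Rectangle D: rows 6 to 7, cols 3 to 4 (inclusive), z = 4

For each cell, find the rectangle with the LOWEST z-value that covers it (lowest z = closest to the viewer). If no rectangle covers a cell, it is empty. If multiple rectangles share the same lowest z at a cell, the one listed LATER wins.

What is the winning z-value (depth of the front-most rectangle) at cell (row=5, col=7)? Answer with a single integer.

Answer: 3

Derivation:
Check cell (5,7):
  A: rows 3-5 cols 7-9 z=4 -> covers; best now A (z=4)
  B: rows 5-6 cols 8-10 -> outside (col miss)
  C: rows 3-6 cols 7-8 z=3 -> covers; best now C (z=3)
  D: rows 6-7 cols 3-4 -> outside (row miss)
Winner: C at z=3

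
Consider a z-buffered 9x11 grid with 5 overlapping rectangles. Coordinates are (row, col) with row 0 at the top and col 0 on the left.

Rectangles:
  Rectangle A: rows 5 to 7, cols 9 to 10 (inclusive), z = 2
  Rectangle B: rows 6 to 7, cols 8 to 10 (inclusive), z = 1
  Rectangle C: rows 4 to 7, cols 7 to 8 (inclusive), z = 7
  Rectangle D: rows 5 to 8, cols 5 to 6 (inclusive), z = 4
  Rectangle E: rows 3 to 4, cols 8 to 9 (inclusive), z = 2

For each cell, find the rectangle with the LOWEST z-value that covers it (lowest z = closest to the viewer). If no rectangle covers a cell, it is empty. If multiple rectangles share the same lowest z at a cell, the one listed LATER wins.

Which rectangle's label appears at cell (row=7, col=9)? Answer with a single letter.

Check cell (7,9):
  A: rows 5-7 cols 9-10 z=2 -> covers; best now A (z=2)
  B: rows 6-7 cols 8-10 z=1 -> covers; best now B (z=1)
  C: rows 4-7 cols 7-8 -> outside (col miss)
  D: rows 5-8 cols 5-6 -> outside (col miss)
  E: rows 3-4 cols 8-9 -> outside (row miss)
Winner: B at z=1

Answer: B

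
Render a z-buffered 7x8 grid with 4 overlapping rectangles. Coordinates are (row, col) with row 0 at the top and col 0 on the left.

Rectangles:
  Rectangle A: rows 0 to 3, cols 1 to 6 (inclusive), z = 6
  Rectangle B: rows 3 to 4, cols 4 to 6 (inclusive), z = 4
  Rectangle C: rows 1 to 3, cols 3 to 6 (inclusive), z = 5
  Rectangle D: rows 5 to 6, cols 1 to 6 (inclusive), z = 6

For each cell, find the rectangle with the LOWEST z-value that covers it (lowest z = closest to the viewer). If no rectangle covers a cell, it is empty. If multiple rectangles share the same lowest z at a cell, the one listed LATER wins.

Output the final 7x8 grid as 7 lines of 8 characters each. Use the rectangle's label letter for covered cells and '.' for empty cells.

.AAAAAA.
.AACCCC.
.AACCCC.
.AACBBB.
....BBB.
.DDDDDD.
.DDDDDD.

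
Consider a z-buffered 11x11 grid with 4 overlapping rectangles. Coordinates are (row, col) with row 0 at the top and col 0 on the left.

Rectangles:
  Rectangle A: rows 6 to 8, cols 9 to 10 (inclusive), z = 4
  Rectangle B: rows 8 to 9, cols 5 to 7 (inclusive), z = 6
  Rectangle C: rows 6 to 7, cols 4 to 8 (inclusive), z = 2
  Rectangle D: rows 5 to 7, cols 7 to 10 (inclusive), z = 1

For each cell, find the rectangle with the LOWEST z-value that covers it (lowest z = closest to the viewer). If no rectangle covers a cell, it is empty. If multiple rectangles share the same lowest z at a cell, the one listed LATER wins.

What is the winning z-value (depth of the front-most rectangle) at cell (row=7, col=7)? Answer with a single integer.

Check cell (7,7):
  A: rows 6-8 cols 9-10 -> outside (col miss)
  B: rows 8-9 cols 5-7 -> outside (row miss)
  C: rows 6-7 cols 4-8 z=2 -> covers; best now C (z=2)
  D: rows 5-7 cols 7-10 z=1 -> covers; best now D (z=1)
Winner: D at z=1

Answer: 1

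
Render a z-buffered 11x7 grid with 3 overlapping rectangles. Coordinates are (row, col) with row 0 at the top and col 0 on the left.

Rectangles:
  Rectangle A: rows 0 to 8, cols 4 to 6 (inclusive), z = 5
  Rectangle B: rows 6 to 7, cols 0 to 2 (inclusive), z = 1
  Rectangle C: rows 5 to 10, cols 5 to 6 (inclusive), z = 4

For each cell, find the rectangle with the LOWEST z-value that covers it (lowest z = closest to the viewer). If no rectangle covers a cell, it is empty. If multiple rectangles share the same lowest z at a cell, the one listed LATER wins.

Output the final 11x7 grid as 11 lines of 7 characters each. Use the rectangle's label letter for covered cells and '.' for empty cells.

....AAA
....AAA
....AAA
....AAA
....AAA
....ACC
BBB.ACC
BBB.ACC
....ACC
.....CC
.....CC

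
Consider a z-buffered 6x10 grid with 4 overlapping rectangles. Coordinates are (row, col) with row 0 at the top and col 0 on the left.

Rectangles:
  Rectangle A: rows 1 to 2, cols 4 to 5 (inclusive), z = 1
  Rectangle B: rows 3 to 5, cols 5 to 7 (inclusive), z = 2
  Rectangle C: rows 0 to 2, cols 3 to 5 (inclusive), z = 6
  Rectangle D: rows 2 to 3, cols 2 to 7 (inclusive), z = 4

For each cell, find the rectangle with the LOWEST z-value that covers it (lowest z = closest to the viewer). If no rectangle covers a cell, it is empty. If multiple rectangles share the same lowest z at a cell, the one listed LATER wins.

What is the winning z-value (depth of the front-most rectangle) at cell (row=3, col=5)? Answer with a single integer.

Check cell (3,5):
  A: rows 1-2 cols 4-5 -> outside (row miss)
  B: rows 3-5 cols 5-7 z=2 -> covers; best now B (z=2)
  C: rows 0-2 cols 3-5 -> outside (row miss)
  D: rows 2-3 cols 2-7 z=4 -> covers; best now B (z=2)
Winner: B at z=2

Answer: 2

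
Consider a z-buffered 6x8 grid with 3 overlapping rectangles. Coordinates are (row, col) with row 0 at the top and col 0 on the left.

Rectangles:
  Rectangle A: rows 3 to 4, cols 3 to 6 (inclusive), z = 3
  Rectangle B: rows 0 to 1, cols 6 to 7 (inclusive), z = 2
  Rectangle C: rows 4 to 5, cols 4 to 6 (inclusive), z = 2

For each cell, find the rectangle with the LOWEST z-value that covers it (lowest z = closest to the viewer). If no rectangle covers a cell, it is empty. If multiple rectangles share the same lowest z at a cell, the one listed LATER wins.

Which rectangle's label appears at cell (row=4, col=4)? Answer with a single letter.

Check cell (4,4):
  A: rows 3-4 cols 3-6 z=3 -> covers; best now A (z=3)
  B: rows 0-1 cols 6-7 -> outside (row miss)
  C: rows 4-5 cols 4-6 z=2 -> covers; best now C (z=2)
Winner: C at z=2

Answer: C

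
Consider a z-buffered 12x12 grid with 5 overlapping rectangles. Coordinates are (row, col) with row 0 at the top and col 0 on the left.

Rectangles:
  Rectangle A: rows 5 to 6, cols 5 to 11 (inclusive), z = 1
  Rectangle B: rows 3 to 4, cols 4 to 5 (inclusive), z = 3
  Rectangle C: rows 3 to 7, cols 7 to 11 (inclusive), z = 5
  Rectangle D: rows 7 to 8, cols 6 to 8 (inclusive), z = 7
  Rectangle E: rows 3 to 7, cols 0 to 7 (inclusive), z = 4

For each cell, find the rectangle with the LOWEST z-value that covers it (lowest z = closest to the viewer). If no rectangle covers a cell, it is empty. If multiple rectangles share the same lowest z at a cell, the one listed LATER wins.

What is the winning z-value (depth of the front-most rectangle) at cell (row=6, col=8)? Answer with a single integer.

Check cell (6,8):
  A: rows 5-6 cols 5-11 z=1 -> covers; best now A (z=1)
  B: rows 3-4 cols 4-5 -> outside (row miss)
  C: rows 3-7 cols 7-11 z=5 -> covers; best now A (z=1)
  D: rows 7-8 cols 6-8 -> outside (row miss)
  E: rows 3-7 cols 0-7 -> outside (col miss)
Winner: A at z=1

Answer: 1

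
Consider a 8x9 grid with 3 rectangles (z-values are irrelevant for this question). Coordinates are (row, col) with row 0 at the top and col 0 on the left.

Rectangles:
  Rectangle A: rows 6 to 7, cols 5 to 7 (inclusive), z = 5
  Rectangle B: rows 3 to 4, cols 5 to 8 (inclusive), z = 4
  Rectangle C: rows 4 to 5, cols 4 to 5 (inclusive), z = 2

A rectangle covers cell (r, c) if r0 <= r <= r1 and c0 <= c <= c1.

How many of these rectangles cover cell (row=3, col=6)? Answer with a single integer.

Answer: 1

Derivation:
Check cell (3,6):
  A: rows 6-7 cols 5-7 -> outside (row miss)
  B: rows 3-4 cols 5-8 -> covers
  C: rows 4-5 cols 4-5 -> outside (row miss)
Count covering = 1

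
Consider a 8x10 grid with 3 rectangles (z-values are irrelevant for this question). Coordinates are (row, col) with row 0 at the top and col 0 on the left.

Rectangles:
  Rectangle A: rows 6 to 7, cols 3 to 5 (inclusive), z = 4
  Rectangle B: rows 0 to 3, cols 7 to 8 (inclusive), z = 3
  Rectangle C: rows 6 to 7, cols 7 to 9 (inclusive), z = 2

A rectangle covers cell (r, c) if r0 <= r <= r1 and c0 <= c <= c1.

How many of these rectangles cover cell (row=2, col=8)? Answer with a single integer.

Check cell (2,8):
  A: rows 6-7 cols 3-5 -> outside (row miss)
  B: rows 0-3 cols 7-8 -> covers
  C: rows 6-7 cols 7-9 -> outside (row miss)
Count covering = 1

Answer: 1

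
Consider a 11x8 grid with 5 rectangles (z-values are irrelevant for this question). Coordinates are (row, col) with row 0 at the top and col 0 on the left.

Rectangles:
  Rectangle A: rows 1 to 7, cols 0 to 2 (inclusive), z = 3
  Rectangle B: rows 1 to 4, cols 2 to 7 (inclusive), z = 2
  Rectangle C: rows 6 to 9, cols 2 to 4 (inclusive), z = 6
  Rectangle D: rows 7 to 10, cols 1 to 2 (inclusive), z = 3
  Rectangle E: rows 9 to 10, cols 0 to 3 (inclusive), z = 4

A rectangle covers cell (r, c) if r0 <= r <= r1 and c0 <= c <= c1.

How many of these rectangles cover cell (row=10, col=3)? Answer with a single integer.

Check cell (10,3):
  A: rows 1-7 cols 0-2 -> outside (row miss)
  B: rows 1-4 cols 2-7 -> outside (row miss)
  C: rows 6-9 cols 2-4 -> outside (row miss)
  D: rows 7-10 cols 1-2 -> outside (col miss)
  E: rows 9-10 cols 0-3 -> covers
Count covering = 1

Answer: 1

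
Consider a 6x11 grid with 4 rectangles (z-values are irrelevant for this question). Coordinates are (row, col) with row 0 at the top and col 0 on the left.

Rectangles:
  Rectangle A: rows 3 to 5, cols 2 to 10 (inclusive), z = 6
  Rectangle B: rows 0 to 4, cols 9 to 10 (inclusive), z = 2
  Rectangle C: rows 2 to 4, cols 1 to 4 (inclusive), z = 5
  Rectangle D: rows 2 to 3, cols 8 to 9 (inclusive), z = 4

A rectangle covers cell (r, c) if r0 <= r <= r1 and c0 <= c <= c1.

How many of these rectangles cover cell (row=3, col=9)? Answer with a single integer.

Check cell (3,9):
  A: rows 3-5 cols 2-10 -> covers
  B: rows 0-4 cols 9-10 -> covers
  C: rows 2-4 cols 1-4 -> outside (col miss)
  D: rows 2-3 cols 8-9 -> covers
Count covering = 3

Answer: 3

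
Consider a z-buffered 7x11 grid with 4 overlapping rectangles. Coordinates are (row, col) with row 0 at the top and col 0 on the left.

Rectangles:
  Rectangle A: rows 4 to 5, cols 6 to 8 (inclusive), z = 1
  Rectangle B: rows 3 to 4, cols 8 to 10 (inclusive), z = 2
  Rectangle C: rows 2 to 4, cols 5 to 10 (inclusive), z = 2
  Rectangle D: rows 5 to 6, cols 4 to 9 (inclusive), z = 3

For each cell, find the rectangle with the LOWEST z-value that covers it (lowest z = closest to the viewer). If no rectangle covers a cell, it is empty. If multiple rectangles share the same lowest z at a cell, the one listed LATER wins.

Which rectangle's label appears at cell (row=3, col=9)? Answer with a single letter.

Check cell (3,9):
  A: rows 4-5 cols 6-8 -> outside (row miss)
  B: rows 3-4 cols 8-10 z=2 -> covers; best now B (z=2)
  C: rows 2-4 cols 5-10 z=2 -> covers; best now C (z=2)
  D: rows 5-6 cols 4-9 -> outside (row miss)
Winner: C at z=2

Answer: C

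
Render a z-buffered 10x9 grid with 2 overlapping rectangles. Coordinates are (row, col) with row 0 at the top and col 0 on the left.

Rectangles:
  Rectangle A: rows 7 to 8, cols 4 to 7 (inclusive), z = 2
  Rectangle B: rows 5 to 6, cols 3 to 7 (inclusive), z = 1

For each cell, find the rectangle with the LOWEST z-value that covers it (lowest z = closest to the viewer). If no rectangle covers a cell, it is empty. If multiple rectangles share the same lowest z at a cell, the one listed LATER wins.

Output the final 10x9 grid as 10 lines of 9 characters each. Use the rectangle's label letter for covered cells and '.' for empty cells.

.........
.........
.........
.........
.........
...BBBBB.
...BBBBB.
....AAAA.
....AAAA.
.........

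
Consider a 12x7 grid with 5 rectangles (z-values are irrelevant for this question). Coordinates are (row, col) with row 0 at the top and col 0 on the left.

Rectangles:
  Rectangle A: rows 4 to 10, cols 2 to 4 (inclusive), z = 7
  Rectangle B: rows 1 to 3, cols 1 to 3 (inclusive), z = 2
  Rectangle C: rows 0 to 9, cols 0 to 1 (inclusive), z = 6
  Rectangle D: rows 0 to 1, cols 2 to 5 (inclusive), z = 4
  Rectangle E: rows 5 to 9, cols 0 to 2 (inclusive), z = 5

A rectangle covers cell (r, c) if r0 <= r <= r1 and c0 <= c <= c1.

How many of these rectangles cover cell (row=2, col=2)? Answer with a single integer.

Answer: 1

Derivation:
Check cell (2,2):
  A: rows 4-10 cols 2-4 -> outside (row miss)
  B: rows 1-3 cols 1-3 -> covers
  C: rows 0-9 cols 0-1 -> outside (col miss)
  D: rows 0-1 cols 2-5 -> outside (row miss)
  E: rows 5-9 cols 0-2 -> outside (row miss)
Count covering = 1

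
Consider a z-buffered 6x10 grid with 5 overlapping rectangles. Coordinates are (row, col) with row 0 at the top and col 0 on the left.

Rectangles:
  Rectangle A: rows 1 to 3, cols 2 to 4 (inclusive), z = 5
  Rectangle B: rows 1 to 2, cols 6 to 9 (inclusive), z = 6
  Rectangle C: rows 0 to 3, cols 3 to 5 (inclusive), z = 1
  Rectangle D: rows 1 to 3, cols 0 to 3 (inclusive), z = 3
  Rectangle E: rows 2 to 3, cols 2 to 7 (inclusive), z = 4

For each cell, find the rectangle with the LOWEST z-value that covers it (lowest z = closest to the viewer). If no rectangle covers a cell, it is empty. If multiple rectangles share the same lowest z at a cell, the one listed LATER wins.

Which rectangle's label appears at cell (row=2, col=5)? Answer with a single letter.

Answer: C

Derivation:
Check cell (2,5):
  A: rows 1-3 cols 2-4 -> outside (col miss)
  B: rows 1-2 cols 6-9 -> outside (col miss)
  C: rows 0-3 cols 3-5 z=1 -> covers; best now C (z=1)
  D: rows 1-3 cols 0-3 -> outside (col miss)
  E: rows 2-3 cols 2-7 z=4 -> covers; best now C (z=1)
Winner: C at z=1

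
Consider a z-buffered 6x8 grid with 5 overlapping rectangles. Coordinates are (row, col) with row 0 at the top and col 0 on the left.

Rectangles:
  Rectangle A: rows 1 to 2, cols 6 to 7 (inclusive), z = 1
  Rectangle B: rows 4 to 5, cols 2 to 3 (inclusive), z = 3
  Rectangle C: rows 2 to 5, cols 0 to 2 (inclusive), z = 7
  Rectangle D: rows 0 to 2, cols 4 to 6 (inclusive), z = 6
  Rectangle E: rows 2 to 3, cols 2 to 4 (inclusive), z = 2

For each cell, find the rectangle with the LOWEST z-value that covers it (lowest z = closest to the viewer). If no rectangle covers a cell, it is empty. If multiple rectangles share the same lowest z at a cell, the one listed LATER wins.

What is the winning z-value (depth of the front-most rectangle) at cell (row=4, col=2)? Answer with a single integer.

Check cell (4,2):
  A: rows 1-2 cols 6-7 -> outside (row miss)
  B: rows 4-5 cols 2-3 z=3 -> covers; best now B (z=3)
  C: rows 2-5 cols 0-2 z=7 -> covers; best now B (z=3)
  D: rows 0-2 cols 4-6 -> outside (row miss)
  E: rows 2-3 cols 2-4 -> outside (row miss)
Winner: B at z=3

Answer: 3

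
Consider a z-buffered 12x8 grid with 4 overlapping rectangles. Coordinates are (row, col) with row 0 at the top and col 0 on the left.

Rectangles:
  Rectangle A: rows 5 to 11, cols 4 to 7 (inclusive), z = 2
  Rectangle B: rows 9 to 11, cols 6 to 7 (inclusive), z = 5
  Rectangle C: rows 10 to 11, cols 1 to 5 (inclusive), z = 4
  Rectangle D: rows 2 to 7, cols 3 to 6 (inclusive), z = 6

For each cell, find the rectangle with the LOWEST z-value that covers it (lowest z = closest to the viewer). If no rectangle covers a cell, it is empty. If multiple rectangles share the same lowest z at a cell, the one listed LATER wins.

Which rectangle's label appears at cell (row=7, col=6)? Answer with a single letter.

Check cell (7,6):
  A: rows 5-11 cols 4-7 z=2 -> covers; best now A (z=2)
  B: rows 9-11 cols 6-7 -> outside (row miss)
  C: rows 10-11 cols 1-5 -> outside (row miss)
  D: rows 2-7 cols 3-6 z=6 -> covers; best now A (z=2)
Winner: A at z=2

Answer: A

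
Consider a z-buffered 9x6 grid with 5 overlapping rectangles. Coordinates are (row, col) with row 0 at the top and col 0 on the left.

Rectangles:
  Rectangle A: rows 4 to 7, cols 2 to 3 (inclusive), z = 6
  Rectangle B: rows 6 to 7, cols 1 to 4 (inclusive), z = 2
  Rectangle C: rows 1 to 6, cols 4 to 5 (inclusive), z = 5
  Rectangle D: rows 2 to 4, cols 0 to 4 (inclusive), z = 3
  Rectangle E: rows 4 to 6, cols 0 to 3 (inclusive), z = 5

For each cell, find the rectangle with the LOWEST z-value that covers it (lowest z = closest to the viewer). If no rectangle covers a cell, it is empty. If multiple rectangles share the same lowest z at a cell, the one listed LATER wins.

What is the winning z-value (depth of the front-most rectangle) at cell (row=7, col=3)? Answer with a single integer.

Check cell (7,3):
  A: rows 4-7 cols 2-3 z=6 -> covers; best now A (z=6)
  B: rows 6-7 cols 1-4 z=2 -> covers; best now B (z=2)
  C: rows 1-6 cols 4-5 -> outside (row miss)
  D: rows 2-4 cols 0-4 -> outside (row miss)
  E: rows 4-6 cols 0-3 -> outside (row miss)
Winner: B at z=2

Answer: 2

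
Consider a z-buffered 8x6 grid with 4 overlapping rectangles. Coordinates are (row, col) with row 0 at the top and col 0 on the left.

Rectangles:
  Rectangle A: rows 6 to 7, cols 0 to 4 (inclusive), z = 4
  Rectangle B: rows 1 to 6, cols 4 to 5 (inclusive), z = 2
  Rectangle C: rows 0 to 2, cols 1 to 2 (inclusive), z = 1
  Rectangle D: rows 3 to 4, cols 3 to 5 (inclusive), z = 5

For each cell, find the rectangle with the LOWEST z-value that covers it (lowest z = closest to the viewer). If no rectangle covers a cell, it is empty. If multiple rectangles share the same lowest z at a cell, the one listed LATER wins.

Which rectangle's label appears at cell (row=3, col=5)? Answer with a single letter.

Check cell (3,5):
  A: rows 6-7 cols 0-4 -> outside (row miss)
  B: rows 1-6 cols 4-5 z=2 -> covers; best now B (z=2)
  C: rows 0-2 cols 1-2 -> outside (row miss)
  D: rows 3-4 cols 3-5 z=5 -> covers; best now B (z=2)
Winner: B at z=2

Answer: B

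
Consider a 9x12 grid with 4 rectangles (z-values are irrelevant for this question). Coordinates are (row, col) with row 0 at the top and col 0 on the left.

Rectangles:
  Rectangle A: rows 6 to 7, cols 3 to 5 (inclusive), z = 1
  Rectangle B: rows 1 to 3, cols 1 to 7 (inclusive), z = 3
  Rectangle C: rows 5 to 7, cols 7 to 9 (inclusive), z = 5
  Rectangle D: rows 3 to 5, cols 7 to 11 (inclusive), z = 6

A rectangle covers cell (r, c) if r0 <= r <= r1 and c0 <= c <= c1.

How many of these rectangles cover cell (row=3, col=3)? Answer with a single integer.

Check cell (3,3):
  A: rows 6-7 cols 3-5 -> outside (row miss)
  B: rows 1-3 cols 1-7 -> covers
  C: rows 5-7 cols 7-9 -> outside (row miss)
  D: rows 3-5 cols 7-11 -> outside (col miss)
Count covering = 1

Answer: 1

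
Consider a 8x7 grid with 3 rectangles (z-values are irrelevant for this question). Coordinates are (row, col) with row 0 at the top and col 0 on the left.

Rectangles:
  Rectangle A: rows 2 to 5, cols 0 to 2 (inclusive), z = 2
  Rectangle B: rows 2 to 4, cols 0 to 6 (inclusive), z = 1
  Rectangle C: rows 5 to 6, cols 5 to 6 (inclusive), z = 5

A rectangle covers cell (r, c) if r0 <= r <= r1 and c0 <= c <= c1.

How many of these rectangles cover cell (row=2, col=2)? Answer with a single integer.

Check cell (2,2):
  A: rows 2-5 cols 0-2 -> covers
  B: rows 2-4 cols 0-6 -> covers
  C: rows 5-6 cols 5-6 -> outside (row miss)
Count covering = 2

Answer: 2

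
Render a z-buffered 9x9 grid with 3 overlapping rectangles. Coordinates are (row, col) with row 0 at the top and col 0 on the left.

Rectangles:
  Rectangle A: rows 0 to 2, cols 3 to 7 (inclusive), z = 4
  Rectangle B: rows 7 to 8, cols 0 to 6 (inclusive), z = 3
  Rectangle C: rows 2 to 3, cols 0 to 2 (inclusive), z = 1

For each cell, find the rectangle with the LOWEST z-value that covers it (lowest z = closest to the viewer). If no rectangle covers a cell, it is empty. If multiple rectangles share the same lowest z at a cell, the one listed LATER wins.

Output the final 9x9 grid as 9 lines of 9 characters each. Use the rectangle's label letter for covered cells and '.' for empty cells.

...AAAAA.
...AAAAA.
CCCAAAAA.
CCC......
.........
.........
.........
BBBBBBB..
BBBBBBB..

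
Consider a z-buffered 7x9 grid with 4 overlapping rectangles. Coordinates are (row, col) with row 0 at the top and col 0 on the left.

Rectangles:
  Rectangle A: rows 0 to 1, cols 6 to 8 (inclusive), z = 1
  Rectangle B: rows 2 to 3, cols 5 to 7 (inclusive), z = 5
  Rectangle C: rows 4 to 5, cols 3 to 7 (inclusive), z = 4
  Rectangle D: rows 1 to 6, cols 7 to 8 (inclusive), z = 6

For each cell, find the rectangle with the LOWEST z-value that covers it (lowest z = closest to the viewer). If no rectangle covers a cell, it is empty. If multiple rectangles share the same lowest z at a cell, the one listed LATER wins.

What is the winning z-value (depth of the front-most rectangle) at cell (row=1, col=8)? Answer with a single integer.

Check cell (1,8):
  A: rows 0-1 cols 6-8 z=1 -> covers; best now A (z=1)
  B: rows 2-3 cols 5-7 -> outside (row miss)
  C: rows 4-5 cols 3-7 -> outside (row miss)
  D: rows 1-6 cols 7-8 z=6 -> covers; best now A (z=1)
Winner: A at z=1

Answer: 1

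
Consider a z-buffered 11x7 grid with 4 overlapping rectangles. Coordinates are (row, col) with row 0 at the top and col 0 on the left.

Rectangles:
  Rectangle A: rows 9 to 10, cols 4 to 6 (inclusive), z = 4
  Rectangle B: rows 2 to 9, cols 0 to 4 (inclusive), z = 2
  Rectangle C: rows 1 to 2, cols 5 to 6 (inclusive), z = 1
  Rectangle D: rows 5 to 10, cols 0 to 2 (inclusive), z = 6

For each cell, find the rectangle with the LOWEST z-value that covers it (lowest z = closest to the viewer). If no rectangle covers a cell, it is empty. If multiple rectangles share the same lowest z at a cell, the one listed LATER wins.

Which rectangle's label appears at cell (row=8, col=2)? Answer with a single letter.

Answer: B

Derivation:
Check cell (8,2):
  A: rows 9-10 cols 4-6 -> outside (row miss)
  B: rows 2-9 cols 0-4 z=2 -> covers; best now B (z=2)
  C: rows 1-2 cols 5-6 -> outside (row miss)
  D: rows 5-10 cols 0-2 z=6 -> covers; best now B (z=2)
Winner: B at z=2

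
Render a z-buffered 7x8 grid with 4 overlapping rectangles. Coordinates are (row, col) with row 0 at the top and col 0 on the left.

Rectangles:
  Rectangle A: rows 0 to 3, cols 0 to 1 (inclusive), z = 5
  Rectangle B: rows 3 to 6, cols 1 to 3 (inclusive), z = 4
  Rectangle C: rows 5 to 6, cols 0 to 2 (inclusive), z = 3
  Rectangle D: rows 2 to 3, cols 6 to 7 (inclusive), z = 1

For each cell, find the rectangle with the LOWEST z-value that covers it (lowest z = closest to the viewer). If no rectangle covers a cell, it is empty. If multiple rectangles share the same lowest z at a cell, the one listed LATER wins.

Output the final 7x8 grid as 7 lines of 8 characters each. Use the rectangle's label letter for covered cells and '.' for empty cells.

AA......
AA......
AA....DD
ABBB..DD
.BBB....
CCCB....
CCCB....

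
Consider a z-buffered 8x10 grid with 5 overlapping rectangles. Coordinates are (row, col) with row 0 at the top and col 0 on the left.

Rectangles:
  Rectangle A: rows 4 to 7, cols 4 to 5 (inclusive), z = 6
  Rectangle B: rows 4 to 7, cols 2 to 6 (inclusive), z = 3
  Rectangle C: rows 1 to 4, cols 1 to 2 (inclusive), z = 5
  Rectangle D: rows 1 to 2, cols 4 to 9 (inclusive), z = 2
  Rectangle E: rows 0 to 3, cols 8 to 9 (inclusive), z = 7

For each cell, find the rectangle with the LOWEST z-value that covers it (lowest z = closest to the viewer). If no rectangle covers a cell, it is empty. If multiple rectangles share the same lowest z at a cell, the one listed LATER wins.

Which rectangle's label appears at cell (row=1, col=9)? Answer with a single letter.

Check cell (1,9):
  A: rows 4-7 cols 4-5 -> outside (row miss)
  B: rows 4-7 cols 2-6 -> outside (row miss)
  C: rows 1-4 cols 1-2 -> outside (col miss)
  D: rows 1-2 cols 4-9 z=2 -> covers; best now D (z=2)
  E: rows 0-3 cols 8-9 z=7 -> covers; best now D (z=2)
Winner: D at z=2

Answer: D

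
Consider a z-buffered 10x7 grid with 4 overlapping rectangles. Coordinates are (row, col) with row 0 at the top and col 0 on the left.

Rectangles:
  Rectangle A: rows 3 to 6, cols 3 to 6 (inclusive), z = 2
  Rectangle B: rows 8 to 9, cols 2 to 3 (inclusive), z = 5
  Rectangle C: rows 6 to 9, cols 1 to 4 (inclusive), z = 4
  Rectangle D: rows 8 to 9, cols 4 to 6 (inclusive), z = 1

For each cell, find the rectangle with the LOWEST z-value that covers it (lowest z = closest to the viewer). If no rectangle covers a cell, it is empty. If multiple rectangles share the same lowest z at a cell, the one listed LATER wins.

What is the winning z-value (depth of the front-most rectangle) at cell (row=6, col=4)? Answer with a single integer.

Answer: 2

Derivation:
Check cell (6,4):
  A: rows 3-6 cols 3-6 z=2 -> covers; best now A (z=2)
  B: rows 8-9 cols 2-3 -> outside (row miss)
  C: rows 6-9 cols 1-4 z=4 -> covers; best now A (z=2)
  D: rows 8-9 cols 4-6 -> outside (row miss)
Winner: A at z=2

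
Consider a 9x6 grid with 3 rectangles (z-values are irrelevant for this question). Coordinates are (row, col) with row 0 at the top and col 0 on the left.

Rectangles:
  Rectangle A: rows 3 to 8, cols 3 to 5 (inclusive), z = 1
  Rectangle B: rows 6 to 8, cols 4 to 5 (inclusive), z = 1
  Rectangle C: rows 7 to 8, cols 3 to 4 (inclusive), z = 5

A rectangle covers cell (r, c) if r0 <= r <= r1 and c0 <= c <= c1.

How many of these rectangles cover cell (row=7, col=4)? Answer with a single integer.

Check cell (7,4):
  A: rows 3-8 cols 3-5 -> covers
  B: rows 6-8 cols 4-5 -> covers
  C: rows 7-8 cols 3-4 -> covers
Count covering = 3

Answer: 3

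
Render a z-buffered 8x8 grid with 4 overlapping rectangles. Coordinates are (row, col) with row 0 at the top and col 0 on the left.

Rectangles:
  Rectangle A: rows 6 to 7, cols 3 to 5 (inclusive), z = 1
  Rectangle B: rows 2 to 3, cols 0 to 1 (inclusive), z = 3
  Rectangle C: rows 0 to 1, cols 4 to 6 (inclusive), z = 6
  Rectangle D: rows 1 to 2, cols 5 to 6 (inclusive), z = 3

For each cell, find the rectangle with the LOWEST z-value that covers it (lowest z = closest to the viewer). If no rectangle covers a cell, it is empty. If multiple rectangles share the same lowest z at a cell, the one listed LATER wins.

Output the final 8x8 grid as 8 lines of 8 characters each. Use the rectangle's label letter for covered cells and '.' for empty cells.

....CCC.
....CDD.
BB...DD.
BB......
........
........
...AAA..
...AAA..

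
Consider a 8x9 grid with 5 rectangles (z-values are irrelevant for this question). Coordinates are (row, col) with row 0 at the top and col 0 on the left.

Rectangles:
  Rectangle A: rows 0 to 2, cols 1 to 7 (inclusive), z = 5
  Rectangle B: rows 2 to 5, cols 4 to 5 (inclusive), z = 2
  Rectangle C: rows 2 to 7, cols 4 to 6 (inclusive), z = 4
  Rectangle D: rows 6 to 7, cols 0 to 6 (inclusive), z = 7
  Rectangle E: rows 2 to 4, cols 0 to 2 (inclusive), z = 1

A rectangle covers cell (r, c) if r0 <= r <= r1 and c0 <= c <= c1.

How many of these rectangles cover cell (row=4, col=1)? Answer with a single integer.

Check cell (4,1):
  A: rows 0-2 cols 1-7 -> outside (row miss)
  B: rows 2-5 cols 4-5 -> outside (col miss)
  C: rows 2-7 cols 4-6 -> outside (col miss)
  D: rows 6-7 cols 0-6 -> outside (row miss)
  E: rows 2-4 cols 0-2 -> covers
Count covering = 1

Answer: 1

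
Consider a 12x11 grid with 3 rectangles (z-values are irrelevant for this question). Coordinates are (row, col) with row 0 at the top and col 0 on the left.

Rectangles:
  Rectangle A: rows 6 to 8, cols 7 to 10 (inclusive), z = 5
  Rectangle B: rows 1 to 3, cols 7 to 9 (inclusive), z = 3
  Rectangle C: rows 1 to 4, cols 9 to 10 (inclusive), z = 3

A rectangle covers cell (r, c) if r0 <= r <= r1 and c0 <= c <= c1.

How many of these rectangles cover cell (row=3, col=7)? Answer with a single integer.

Answer: 1

Derivation:
Check cell (3,7):
  A: rows 6-8 cols 7-10 -> outside (row miss)
  B: rows 1-3 cols 7-9 -> covers
  C: rows 1-4 cols 9-10 -> outside (col miss)
Count covering = 1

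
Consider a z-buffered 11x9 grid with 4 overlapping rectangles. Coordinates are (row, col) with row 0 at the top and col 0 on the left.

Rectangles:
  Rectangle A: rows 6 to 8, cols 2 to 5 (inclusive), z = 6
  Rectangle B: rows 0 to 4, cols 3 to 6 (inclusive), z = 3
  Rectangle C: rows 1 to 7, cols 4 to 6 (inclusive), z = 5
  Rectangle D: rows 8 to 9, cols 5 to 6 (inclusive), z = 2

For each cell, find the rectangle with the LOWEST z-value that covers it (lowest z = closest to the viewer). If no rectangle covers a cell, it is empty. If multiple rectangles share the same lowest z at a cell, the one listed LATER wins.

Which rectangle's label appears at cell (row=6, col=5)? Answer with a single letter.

Check cell (6,5):
  A: rows 6-8 cols 2-5 z=6 -> covers; best now A (z=6)
  B: rows 0-4 cols 3-6 -> outside (row miss)
  C: rows 1-7 cols 4-6 z=5 -> covers; best now C (z=5)
  D: rows 8-9 cols 5-6 -> outside (row miss)
Winner: C at z=5

Answer: C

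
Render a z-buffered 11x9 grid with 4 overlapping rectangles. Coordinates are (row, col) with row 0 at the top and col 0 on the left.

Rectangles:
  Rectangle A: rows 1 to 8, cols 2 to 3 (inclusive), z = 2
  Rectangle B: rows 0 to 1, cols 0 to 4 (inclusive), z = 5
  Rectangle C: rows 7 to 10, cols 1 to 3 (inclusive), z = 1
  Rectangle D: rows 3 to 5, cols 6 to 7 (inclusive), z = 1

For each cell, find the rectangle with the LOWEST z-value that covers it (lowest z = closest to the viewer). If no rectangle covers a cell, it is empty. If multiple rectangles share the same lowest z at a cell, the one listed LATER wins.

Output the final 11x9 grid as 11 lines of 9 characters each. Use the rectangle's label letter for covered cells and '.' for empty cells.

BBBBB....
BBAAB....
..AA.....
..AA..DD.
..AA..DD.
..AA..DD.
..AA.....
.CCC.....
.CCC.....
.CCC.....
.CCC.....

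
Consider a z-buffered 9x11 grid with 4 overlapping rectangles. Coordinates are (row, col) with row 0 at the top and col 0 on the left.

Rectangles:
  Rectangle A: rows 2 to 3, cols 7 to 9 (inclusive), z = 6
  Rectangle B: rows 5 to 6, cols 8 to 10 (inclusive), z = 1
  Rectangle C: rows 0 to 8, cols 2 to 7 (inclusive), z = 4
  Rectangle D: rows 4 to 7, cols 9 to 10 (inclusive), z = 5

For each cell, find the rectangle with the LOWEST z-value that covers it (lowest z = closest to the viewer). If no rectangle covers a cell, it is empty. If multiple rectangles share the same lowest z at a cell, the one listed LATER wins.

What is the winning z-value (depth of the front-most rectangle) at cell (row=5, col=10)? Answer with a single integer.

Answer: 1

Derivation:
Check cell (5,10):
  A: rows 2-3 cols 7-9 -> outside (row miss)
  B: rows 5-6 cols 8-10 z=1 -> covers; best now B (z=1)
  C: rows 0-8 cols 2-7 -> outside (col miss)
  D: rows 4-7 cols 9-10 z=5 -> covers; best now B (z=1)
Winner: B at z=1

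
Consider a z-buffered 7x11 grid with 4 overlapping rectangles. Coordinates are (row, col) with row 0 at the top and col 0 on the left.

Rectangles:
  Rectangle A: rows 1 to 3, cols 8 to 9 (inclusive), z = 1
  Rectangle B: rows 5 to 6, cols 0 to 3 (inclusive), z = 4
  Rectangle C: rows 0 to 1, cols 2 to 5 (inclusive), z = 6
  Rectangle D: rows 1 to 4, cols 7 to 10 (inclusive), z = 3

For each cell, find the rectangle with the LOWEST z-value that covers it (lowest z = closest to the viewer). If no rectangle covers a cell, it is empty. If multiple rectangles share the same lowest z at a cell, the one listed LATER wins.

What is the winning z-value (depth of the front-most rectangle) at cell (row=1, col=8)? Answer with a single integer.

Check cell (1,8):
  A: rows 1-3 cols 8-9 z=1 -> covers; best now A (z=1)
  B: rows 5-6 cols 0-3 -> outside (row miss)
  C: rows 0-1 cols 2-5 -> outside (col miss)
  D: rows 1-4 cols 7-10 z=3 -> covers; best now A (z=1)
Winner: A at z=1

Answer: 1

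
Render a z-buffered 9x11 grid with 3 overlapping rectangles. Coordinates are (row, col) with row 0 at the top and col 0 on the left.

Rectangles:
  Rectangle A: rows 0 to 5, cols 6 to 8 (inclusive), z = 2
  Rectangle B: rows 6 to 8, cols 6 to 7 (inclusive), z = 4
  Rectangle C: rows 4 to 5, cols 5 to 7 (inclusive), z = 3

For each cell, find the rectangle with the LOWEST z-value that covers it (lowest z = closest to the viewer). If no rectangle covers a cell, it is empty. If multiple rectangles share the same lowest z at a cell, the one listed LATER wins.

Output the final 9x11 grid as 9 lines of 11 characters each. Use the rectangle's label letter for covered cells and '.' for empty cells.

......AAA..
......AAA..
......AAA..
......AAA..
.....CAAA..
.....CAAA..
......BB...
......BB...
......BB...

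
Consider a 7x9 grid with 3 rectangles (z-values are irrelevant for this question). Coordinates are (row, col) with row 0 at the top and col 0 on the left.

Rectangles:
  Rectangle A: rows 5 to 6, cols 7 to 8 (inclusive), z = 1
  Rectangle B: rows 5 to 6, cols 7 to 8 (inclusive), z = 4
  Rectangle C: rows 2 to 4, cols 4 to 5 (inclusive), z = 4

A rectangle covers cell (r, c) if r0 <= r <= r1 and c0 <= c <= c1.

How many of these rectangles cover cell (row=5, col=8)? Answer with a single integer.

Answer: 2

Derivation:
Check cell (5,8):
  A: rows 5-6 cols 7-8 -> covers
  B: rows 5-6 cols 7-8 -> covers
  C: rows 2-4 cols 4-5 -> outside (row miss)
Count covering = 2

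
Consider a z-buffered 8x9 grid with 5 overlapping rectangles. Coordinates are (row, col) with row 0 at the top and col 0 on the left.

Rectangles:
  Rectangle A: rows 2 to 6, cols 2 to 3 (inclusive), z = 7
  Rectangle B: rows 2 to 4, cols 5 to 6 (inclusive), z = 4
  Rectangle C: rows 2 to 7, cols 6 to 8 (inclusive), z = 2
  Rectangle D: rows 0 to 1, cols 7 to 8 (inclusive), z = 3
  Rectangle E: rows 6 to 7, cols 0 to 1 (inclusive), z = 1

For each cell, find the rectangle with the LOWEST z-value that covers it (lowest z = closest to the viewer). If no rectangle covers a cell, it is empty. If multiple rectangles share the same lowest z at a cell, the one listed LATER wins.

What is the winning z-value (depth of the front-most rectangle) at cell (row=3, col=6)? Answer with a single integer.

Answer: 2

Derivation:
Check cell (3,6):
  A: rows 2-6 cols 2-3 -> outside (col miss)
  B: rows 2-4 cols 5-6 z=4 -> covers; best now B (z=4)
  C: rows 2-7 cols 6-8 z=2 -> covers; best now C (z=2)
  D: rows 0-1 cols 7-8 -> outside (row miss)
  E: rows 6-7 cols 0-1 -> outside (row miss)
Winner: C at z=2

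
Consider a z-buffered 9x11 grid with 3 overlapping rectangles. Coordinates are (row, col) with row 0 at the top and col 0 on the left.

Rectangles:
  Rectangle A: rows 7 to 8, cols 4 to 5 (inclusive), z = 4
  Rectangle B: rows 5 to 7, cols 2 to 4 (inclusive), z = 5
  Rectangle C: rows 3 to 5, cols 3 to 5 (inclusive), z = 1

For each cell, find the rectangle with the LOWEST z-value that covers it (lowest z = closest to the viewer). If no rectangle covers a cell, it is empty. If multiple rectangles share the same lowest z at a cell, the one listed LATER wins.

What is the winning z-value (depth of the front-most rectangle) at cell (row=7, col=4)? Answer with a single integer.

Answer: 4

Derivation:
Check cell (7,4):
  A: rows 7-8 cols 4-5 z=4 -> covers; best now A (z=4)
  B: rows 5-7 cols 2-4 z=5 -> covers; best now A (z=4)
  C: rows 3-5 cols 3-5 -> outside (row miss)
Winner: A at z=4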